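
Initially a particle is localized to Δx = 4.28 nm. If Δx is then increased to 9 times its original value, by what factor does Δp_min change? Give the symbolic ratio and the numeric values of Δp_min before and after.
Original Δp_min = 1.232 × 10^-26 kg·m/s; new Δp'_min = 1.369 × 10^-27 kg·m/s; ratio Δp'_min/Δp_min = 1/9.

From the uncertainty principle ΔxΔp ≥ ℏ/2, the minimum momentum uncertainty is Δp_min = ℏ/(2Δx).

Original (Δx = 4.28 nm = 4.280e-09 m):
Δp_min = (1.055e-34 J·s)/(2 × 4.280e-09 m) = 1.232e-26 kg·m/s

When Δx → 9Δx:
Δp'_min = ℏ/(2 × 9Δx) = (1/9) × ℏ/(2Δx) = (1/9) × Δp_min
Δp'_min = 1/9 × 1.232e-26 kg·m/s = 1.369e-27 kg·m/s

Since Δp_min ∝ 1/Δx, when Δx is increased to 9 times its original value, Δp_min decreases to 1/9 of its original value.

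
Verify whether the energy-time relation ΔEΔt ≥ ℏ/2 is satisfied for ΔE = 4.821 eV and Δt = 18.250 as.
No, it violates the uncertainty relation.

Calculate the product ΔEΔt:
ΔE = 4.821 eV = 7.724e-19 J
ΔEΔt = (7.724e-19 J) × (1.825e-17 s)
ΔEΔt = 1.410e-35 J·s

Compare to the minimum allowed value ℏ/2:
ℏ/2 = 5.273e-35 J·s

Since ΔEΔt = 1.410e-35 J·s < 5.273e-35 J·s = ℏ/2,
this violates the uncertainty relation.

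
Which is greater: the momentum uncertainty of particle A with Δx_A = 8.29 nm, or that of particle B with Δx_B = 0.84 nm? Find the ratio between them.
Particle B has the larger minimum momentum uncertainty, by a factor of 9.87.

For each particle, the minimum momentum uncertainty is Δp_min = ℏ/(2Δx):

Particle A: Δp_A = ℏ/(2×8.290e-09 m) = 6.361e-27 kg·m/s
Particle B: Δp_B = ℏ/(2×8.400e-10 m) = 6.277e-26 kg·m/s

Ratio: Δp_B/Δp_A = 9.87

Since Δp_min ∝ 1/Δx, the particle with smaller position uncertainty (B) has larger momentum uncertainty.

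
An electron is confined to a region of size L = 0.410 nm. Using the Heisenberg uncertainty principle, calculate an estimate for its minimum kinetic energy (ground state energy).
56.662 meV

Using the uncertainty principle to estimate ground state energy:

1. The position uncertainty is approximately the confinement size:
   Δx ≈ L = 4.100e-10 m

2. From ΔxΔp ≥ ℏ/2, the minimum momentum uncertainty is:
   Δp ≈ ℏ/(2L) = 1.286e-25 kg·m/s

3. The kinetic energy is approximately:
   KE ≈ (Δp)²/(2m) = (1.286e-25)²/(2 × 9.109e-31 kg)
   KE ≈ 9.078e-21 J = 56.662 meV

This is an order-of-magnitude estimate of the ground state energy.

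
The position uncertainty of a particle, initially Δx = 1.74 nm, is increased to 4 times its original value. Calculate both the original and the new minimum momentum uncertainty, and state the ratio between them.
Original Δp_min = 3.030 × 10^-26 kg·m/s; new Δp'_min = 7.576 × 10^-27 kg·m/s; ratio Δp'_min/Δp_min = 1/4.

From the uncertainty principle ΔxΔp ≥ ℏ/2, the minimum momentum uncertainty is Δp_min = ℏ/(2Δx).

Original (Δx = 1.74 nm = 1.740e-09 m):
Δp_min = (1.055e-34 J·s)/(2 × 1.740e-09 m) = 3.030e-26 kg·m/s

When Δx → 4Δx:
Δp'_min = ℏ/(2 × 4Δx) = (1/4) × ℏ/(2Δx) = (1/4) × Δp_min
Δp'_min = 1/4 × 3.030e-26 kg·m/s = 7.576e-27 kg·m/s

Since Δp_min ∝ 1/Δx, when Δx is increased to 4 times its original value, Δp_min decreases to 1/4 of its original value.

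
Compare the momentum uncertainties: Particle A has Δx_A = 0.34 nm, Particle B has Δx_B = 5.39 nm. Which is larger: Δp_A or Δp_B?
Particle A has the larger minimum momentum uncertainty, by a factor of 15.85.

For each particle, the minimum momentum uncertainty is Δp_min = ℏ/(2Δx):

Particle A: Δp_A = ℏ/(2×3.400e-10 m) = 1.551e-25 kg·m/s
Particle B: Δp_B = ℏ/(2×5.390e-09 m) = 9.783e-27 kg·m/s

Ratio: Δp_A/Δp_B = 15.85

Since Δp_min ∝ 1/Δx, the particle with smaller position uncertainty (A) has larger momentum uncertainty.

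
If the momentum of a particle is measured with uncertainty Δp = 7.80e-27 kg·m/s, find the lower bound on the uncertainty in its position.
6.760 nm

Using the Heisenberg uncertainty principle:
ΔxΔp ≥ ℏ/2

The minimum uncertainty in position is:
Δx_min = ℏ/(2Δp)
Δx_min = (1.055e-34 J·s) / (2 × 7.800e-27 kg·m/s)
Δx_min = 6.760e-09 m = 6.760 nm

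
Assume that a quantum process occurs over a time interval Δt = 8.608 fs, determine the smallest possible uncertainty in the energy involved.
38.233 meV

Using the energy-time uncertainty principle:
ΔEΔt ≥ ℏ/2

The minimum uncertainty in energy is:
ΔE_min = ℏ/(2Δt)
ΔE_min = (1.055e-34 J·s) / (2 × 8.608e-15 s)
ΔE_min = 6.126e-21 J = 38.233 meV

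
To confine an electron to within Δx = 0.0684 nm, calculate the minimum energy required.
2.036 eV

Localizing a particle requires giving it sufficient momentum uncertainty:

1. From uncertainty principle: Δp ≥ ℏ/(2Δx)
   Δp_min = (1.055e-34 J·s) / (2 × 6.840e-11 m)
   Δp_min = 7.709e-25 kg·m/s

2. This momentum uncertainty corresponds to kinetic energy:
   KE ≈ (Δp)²/(2m) = (7.709e-25)²/(2 × 9.109e-31 kg)
   KE = 3.262e-19 J = 2.036 eV

Tighter localization requires more energy.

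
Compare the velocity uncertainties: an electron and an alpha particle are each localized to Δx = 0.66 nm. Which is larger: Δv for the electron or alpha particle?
The electron has the larger minimum velocity uncertainty, by a ratio of 7294.3.

For both particles, Δp_min = ℏ/(2Δx) = 7.989e-26 kg·m/s (same for both).

The velocity uncertainty is Δv = Δp/m:
- electron: Δv = 7.989e-26 / 9.109e-31 = 8.770e+04 m/s = 87.703 km/s
- alpha particle: Δv = 7.989e-26 / 6.645e-27 = 1.202e+01 m/s = 12.023 m/s

Ratio: 8.770e+04 / 1.202e+01 = 7294.3

The lighter particle has larger velocity uncertainty because Δv ∝ 1/m.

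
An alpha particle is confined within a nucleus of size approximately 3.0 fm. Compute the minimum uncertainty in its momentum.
1.758 × 10^-20 kg·m/s

Using the Heisenberg uncertainty principle:
ΔxΔp ≥ ℏ/2

With Δx ≈ L = 3.000e-15 m (the confinement size):
Δp_min = ℏ/(2Δx)
Δp_min = (1.055e-34 J·s) / (2 × 3.000e-15 m)
Δp_min = 1.758e-20 kg·m/s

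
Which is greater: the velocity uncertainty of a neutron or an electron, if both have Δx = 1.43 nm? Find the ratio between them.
The electron has the larger minimum velocity uncertainty, by a ratio of 1838.7.

For both particles, Δp_min = ℏ/(2Δx) = 3.687e-26 kg·m/s (same for both).

The velocity uncertainty is Δv = Δp/m:
- neutron: Δv = 3.687e-26 / 1.675e-27 = 2.201e+01 m/s = 22.015 m/s
- electron: Δv = 3.687e-26 / 9.109e-31 = 4.048e+04 m/s = 40.478 km/s

Ratio: 4.048e+04 / 2.201e+01 = 1838.7

The lighter particle has larger velocity uncertainty because Δv ∝ 1/m.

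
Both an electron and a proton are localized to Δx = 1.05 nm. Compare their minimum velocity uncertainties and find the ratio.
The electron has the larger minimum velocity uncertainty, by a ratio of 1836.2.

For both particles, Δp_min = ℏ/(2Δx) = 5.022e-26 kg·m/s (same for both).

The velocity uncertainty is Δv = Δp/m:
- electron: Δv = 5.022e-26 / 9.109e-31 = 5.513e+04 m/s = 55.127 km/s
- proton: Δv = 5.022e-26 / 1.673e-27 = 3.002e+01 m/s = 30.023 m/s

Ratio: 5.513e+04 / 3.002e+01 = 1836.2

The lighter particle has larger velocity uncertainty because Δv ∝ 1/m.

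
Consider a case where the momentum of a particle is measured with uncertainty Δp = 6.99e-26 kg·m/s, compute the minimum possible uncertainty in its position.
754.343 pm

Using the Heisenberg uncertainty principle:
ΔxΔp ≥ ℏ/2

The minimum uncertainty in position is:
Δx_min = ℏ/(2Δp)
Δx_min = (1.055e-34 J·s) / (2 × 6.990e-26 kg·m/s)
Δx_min = 7.543e-10 m = 754.343 pm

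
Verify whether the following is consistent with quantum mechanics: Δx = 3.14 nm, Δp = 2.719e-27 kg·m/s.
No, it violates the uncertainty principle (impossible measurement).

Calculate the product ΔxΔp:
ΔxΔp = (3.140e-09 m) × (2.719e-27 kg·m/s)
ΔxΔp = 8.538e-36 J·s

Compare to the minimum allowed value ℏ/2:
ℏ/2 = 5.273e-35 J·s

Since ΔxΔp = 8.538e-36 J·s < 5.273e-35 J·s = ℏ/2,
the measurement violates the uncertainty principle.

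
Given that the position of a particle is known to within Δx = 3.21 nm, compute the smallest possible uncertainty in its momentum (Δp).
1.643 × 10^-26 kg·m/s

Using the Heisenberg uncertainty principle:
ΔxΔp ≥ ℏ/2

The minimum uncertainty in momentum is:
Δp_min = ℏ/(2Δx)
Δp_min = (1.055e-34 J·s) / (2 × 3.210e-09 m)
Δp_min = 1.643e-26 kg·m/s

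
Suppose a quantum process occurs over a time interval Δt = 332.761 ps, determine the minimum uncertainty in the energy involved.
989.016 neV

Using the energy-time uncertainty principle:
ΔEΔt ≥ ℏ/2

The minimum uncertainty in energy is:
ΔE_min = ℏ/(2Δt)
ΔE_min = (1.055e-34 J·s) / (2 × 3.328e-10 s)
ΔE_min = 1.585e-25 J = 989.016 neV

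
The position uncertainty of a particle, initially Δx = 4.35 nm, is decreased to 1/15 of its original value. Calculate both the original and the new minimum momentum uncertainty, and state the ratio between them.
Original Δp_min = 1.212 × 10^-26 kg·m/s; new Δp'_min = 1.818 × 10^-25 kg·m/s; ratio Δp'_min/Δp_min = 15.

From the uncertainty principle ΔxΔp ≥ ℏ/2, the minimum momentum uncertainty is Δp_min = ℏ/(2Δx).

Original (Δx = 4.35 nm = 4.350e-09 m):
Δp_min = (1.055e-34 J·s)/(2 × 4.350e-09 m) = 1.212e-26 kg·m/s

When Δx → (1/15)Δx:
Δp'_min = ℏ/(2 × (1/15)Δx) = 15 × ℏ/(2Δx) = 15 × Δp_min
Δp'_min = 15 × 1.212e-26 kg·m/s = 1.818e-25 kg·m/s

Since Δp_min ∝ 1/Δx, when Δx is decreased to 1/15 of its original value, Δp_min increases to 15 times its original value.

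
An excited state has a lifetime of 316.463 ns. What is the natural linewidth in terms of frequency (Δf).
251.459 kHz

Using the energy-time uncertainty principle and E = hf:
ΔEΔt ≥ ℏ/2
hΔf·Δt ≥ ℏ/2

The minimum frequency uncertainty is:
Δf = ℏ/(2hτ) = 1/(4πτ)
Δf = 1/(4π × 3.165e-07 s)
Δf = 2.515e+05 Hz = 251.459 kHz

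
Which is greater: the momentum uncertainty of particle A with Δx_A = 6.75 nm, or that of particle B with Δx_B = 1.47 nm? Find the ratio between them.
Particle B has the larger minimum momentum uncertainty, by a factor of 4.59.

For each particle, the minimum momentum uncertainty is Δp_min = ℏ/(2Δx):

Particle A: Δp_A = ℏ/(2×6.750e-09 m) = 7.812e-27 kg·m/s
Particle B: Δp_B = ℏ/(2×1.470e-09 m) = 3.587e-26 kg·m/s

Ratio: Δp_B/Δp_A = 4.59

Since Δp_min ∝ 1/Δx, the particle with smaller position uncertainty (B) has larger momentum uncertainty.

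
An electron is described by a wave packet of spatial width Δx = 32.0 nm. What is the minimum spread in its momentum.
1.648 × 10^-27 kg·m/s

For a wave packet, the spatial width Δx and momentum spread Δp are related by the uncertainty principle:
ΔxΔp ≥ ℏ/2

The minimum momentum spread is:
Δp_min = ℏ/(2Δx)
Δp_min = (1.055e-34 J·s) / (2 × 3.200e-08 m)
Δp_min = 1.648e-27 kg·m/s

A wave packet cannot have both a well-defined position and well-defined momentum.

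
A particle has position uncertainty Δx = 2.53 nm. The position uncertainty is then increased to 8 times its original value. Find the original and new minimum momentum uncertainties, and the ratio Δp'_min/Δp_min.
Original Δp_min = 2.084 × 10^-26 kg·m/s; new Δp'_min = 2.605 × 10^-27 kg·m/s; ratio Δp'_min/Δp_min = 1/8.

From the uncertainty principle ΔxΔp ≥ ℏ/2, the minimum momentum uncertainty is Δp_min = ℏ/(2Δx).

Original (Δx = 2.53 nm = 2.530e-09 m):
Δp_min = (1.055e-34 J·s)/(2 × 2.530e-09 m) = 2.084e-26 kg·m/s

When Δx → 8Δx:
Δp'_min = ℏ/(2 × 8Δx) = (1/8) × ℏ/(2Δx) = (1/8) × Δp_min
Δp'_min = 1/8 × 2.084e-26 kg·m/s = 2.605e-27 kg·m/s

Since Δp_min ∝ 1/Δx, when Δx is increased to 8 times its original value, Δp_min decreases to 1/8 of its original value.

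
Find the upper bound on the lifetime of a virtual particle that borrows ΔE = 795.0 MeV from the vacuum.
4.140 × 10^-25 s

Using the energy-time uncertainty principle:
ΔEΔt ≥ ℏ/2

For a virtual particle borrowing energy ΔE, the maximum lifetime is:
Δt_max = ℏ/(2ΔE)

Converting energy:
ΔE = 795.0 MeV = 1.274e-10 J

Δt_max = (1.055e-34 J·s) / (2 × 1.274e-10 J)
Δt_max = 4.140e-25 s = 4.140 × 10^-25 s

Virtual particles with higher borrowed energy exist for shorter times.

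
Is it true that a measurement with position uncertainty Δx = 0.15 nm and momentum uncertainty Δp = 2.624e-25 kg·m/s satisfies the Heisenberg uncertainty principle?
No, it violates the uncertainty principle (impossible measurement).

Calculate the product ΔxΔp:
ΔxΔp = (1.500e-10 m) × (2.624e-25 kg·m/s)
ΔxΔp = 3.936e-35 J·s

Compare to the minimum allowed value ℏ/2:
ℏ/2 = 5.273e-35 J·s

Since ΔxΔp = 3.936e-35 J·s < 5.273e-35 J·s = ℏ/2,
the measurement violates the uncertainty principle.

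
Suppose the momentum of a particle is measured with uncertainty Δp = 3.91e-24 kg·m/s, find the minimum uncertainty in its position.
13.486 pm

Using the Heisenberg uncertainty principle:
ΔxΔp ≥ ℏ/2

The minimum uncertainty in position is:
Δx_min = ℏ/(2Δp)
Δx_min = (1.055e-34 J·s) / (2 × 3.910e-24 kg·m/s)
Δx_min = 1.349e-11 m = 13.486 pm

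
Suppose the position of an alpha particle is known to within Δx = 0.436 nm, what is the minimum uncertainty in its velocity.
18.201 m/s

Using the Heisenberg uncertainty principle and Δp = mΔv:
ΔxΔp ≥ ℏ/2
Δx(mΔv) ≥ ℏ/2

The minimum uncertainty in velocity is:
Δv_min = ℏ/(2mΔx)
Δv_min = (1.055e-34 J·s) / (2 × 6.645e-27 kg × 4.360e-10 m)
Δv_min = 1.820e+01 m/s = 18.201 m/s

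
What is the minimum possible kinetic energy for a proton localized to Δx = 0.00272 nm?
701.159 meV

Localizing a particle requires giving it sufficient momentum uncertainty:

1. From uncertainty principle: Δp ≥ ℏ/(2Δx)
   Δp_min = (1.055e-34 J·s) / (2 × 2.720e-12 m)
   Δp_min = 1.939e-23 kg·m/s

2. This momentum uncertainty corresponds to kinetic energy:
   KE ≈ (Δp)²/(2m) = (1.939e-23)²/(2 × 1.673e-27 kg)
   KE = 1.123e-19 J = 701.159 meV

Tighter localization requires more energy.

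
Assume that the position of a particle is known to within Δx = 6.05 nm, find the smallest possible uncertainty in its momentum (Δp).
8.715 × 10^-27 kg·m/s

Using the Heisenberg uncertainty principle:
ΔxΔp ≥ ℏ/2

The minimum uncertainty in momentum is:
Δp_min = ℏ/(2Δx)
Δp_min = (1.055e-34 J·s) / (2 × 6.050e-09 m)
Δp_min = 8.715e-27 kg·m/s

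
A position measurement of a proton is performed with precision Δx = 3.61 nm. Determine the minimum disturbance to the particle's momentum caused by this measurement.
1.461 × 10^-26 kg·m/s

The uncertainty principle implies that measuring position disturbs momentum:
ΔxΔp ≥ ℏ/2

When we measure position with precision Δx, we necessarily introduce a momentum uncertainty:
Δp ≥ ℏ/(2Δx)
Δp_min = (1.055e-34 J·s) / (2 × 3.610e-09 m)
Δp_min = 1.461e-26 kg·m/s

The more precisely we measure position, the greater the momentum disturbance.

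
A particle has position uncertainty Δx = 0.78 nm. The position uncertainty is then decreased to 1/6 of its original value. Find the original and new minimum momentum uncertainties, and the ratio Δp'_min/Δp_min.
Original Δp_min = 6.760 × 10^-26 kg·m/s; new Δp'_min = 4.056 × 10^-25 kg·m/s; ratio Δp'_min/Δp_min = 6.

From the uncertainty principle ΔxΔp ≥ ℏ/2, the minimum momentum uncertainty is Δp_min = ℏ/(2Δx).

Original (Δx = 0.78 nm = 7.800e-10 m):
Δp_min = (1.055e-34 J·s)/(2 × 7.800e-10 m) = 6.760e-26 kg·m/s

When Δx → (1/6)Δx:
Δp'_min = ℏ/(2 × (1/6)Δx) = 6 × ℏ/(2Δx) = 6 × Δp_min
Δp'_min = 6 × 6.760e-26 kg·m/s = 4.056e-25 kg·m/s

Since Δp_min ∝ 1/Δx, when Δx is decreased to 1/6 of its original value, Δp_min increases to 6 times its original value.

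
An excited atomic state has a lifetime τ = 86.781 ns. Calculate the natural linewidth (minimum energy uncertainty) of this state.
3.792 neV

Using the energy-time uncertainty principle:
ΔEΔt ≥ ℏ/2

The lifetime τ represents the time uncertainty Δt.
The natural linewidth (minimum energy uncertainty) is:

ΔE = ℏ/(2τ)
ΔE = (1.055e-34 J·s) / (2 × 8.678e-08 s)
ΔE = 6.076e-28 J = 3.792 neV

This natural linewidth limits the precision of spectroscopic measurements.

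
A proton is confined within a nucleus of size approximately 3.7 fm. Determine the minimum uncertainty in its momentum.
1.425 × 10^-20 kg·m/s

Using the Heisenberg uncertainty principle:
ΔxΔp ≥ ℏ/2

With Δx ≈ L = 3.700e-15 m (the confinement size):
Δp_min = ℏ/(2Δx)
Δp_min = (1.055e-34 J·s) / (2 × 3.700e-15 m)
Δp_min = 1.425e-20 kg·m/s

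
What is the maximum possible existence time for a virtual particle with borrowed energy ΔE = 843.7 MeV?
3.901 × 10^-25 s

Using the energy-time uncertainty principle:
ΔEΔt ≥ ℏ/2

For a virtual particle borrowing energy ΔE, the maximum lifetime is:
Δt_max = ℏ/(2ΔE)

Converting energy:
ΔE = 843.7 MeV = 1.352e-10 J

Δt_max = (1.055e-34 J·s) / (2 × 1.352e-10 J)
Δt_max = 3.901e-25 s = 3.901 × 10^-25 s

Virtual particles with higher borrowed energy exist for shorter times.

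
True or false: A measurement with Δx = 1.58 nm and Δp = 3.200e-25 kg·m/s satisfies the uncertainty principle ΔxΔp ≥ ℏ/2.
Yes, it satisfies the uncertainty principle.

Calculate the product ΔxΔp:
ΔxΔp = (1.580e-09 m) × (3.200e-25 kg·m/s)
ΔxΔp = 5.056e-34 J·s

Compare to the minimum allowed value ℏ/2:
ℏ/2 = 5.273e-35 J·s

Since ΔxΔp = 5.056e-34 J·s ≥ 5.273e-35 J·s = ℏ/2,
the measurement satisfies the uncertainty principle.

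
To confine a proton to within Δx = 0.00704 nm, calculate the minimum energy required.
104.667 meV

Localizing a particle requires giving it sufficient momentum uncertainty:

1. From uncertainty principle: Δp ≥ ℏ/(2Δx)
   Δp_min = (1.055e-34 J·s) / (2 × 7.040e-12 m)
   Δp_min = 7.490e-24 kg·m/s

2. This momentum uncertainty corresponds to kinetic energy:
   KE ≈ (Δp)²/(2m) = (7.490e-24)²/(2 × 1.673e-27 kg)
   KE = 1.677e-20 J = 104.667 meV

Tighter localization requires more energy.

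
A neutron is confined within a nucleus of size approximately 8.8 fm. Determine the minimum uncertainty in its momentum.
5.992 × 10^-21 kg·m/s

Using the Heisenberg uncertainty principle:
ΔxΔp ≥ ℏ/2

With Δx ≈ L = 8.800e-15 m (the confinement size):
Δp_min = ℏ/(2Δx)
Δp_min = (1.055e-34 J·s) / (2 × 8.800e-15 m)
Δp_min = 5.992e-21 kg·m/s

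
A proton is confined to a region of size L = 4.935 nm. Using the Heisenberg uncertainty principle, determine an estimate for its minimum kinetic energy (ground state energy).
213.000 neV

Using the uncertainty principle to estimate ground state energy:

1. The position uncertainty is approximately the confinement size:
   Δx ≈ L = 4.935e-09 m

2. From ΔxΔp ≥ ℏ/2, the minimum momentum uncertainty is:
   Δp ≈ ℏ/(2L) = 1.068e-26 kg·m/s

3. The kinetic energy is approximately:
   KE ≈ (Δp)²/(2m) = (1.068e-26)²/(2 × 1.673e-27 kg)
   KE ≈ 3.413e-26 J = 213.000 neV

This is an order-of-magnitude estimate of the ground state energy.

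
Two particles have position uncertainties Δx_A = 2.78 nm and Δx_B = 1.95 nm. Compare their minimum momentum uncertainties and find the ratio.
Particle B has the larger minimum momentum uncertainty, by a factor of 1.43.

For each particle, the minimum momentum uncertainty is Δp_min = ℏ/(2Δx):

Particle A: Δp_A = ℏ/(2×2.780e-09 m) = 1.897e-26 kg·m/s
Particle B: Δp_B = ℏ/(2×1.950e-09 m) = 2.704e-26 kg·m/s

Ratio: Δp_B/Δp_A = 1.43

Since Δp_min ∝ 1/Δx, the particle with smaller position uncertainty (B) has larger momentum uncertainty.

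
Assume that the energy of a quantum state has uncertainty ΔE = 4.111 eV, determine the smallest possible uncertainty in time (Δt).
80.055 as

Using the energy-time uncertainty principle:
ΔEΔt ≥ ℏ/2

The minimum uncertainty in time is:
Δt_min = ℏ/(2ΔE)
Δt_min = (1.055e-34 J·s) / (2 × 6.587e-19 J)
Δt_min = 8.005e-17 s = 80.055 as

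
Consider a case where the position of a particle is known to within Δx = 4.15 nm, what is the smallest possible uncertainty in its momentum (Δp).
1.271 × 10^-26 kg·m/s

Using the Heisenberg uncertainty principle:
ΔxΔp ≥ ℏ/2

The minimum uncertainty in momentum is:
Δp_min = ℏ/(2Δx)
Δp_min = (1.055e-34 J·s) / (2 × 4.150e-09 m)
Δp_min = 1.271e-26 kg·m/s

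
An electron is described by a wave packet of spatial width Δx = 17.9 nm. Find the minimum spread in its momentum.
2.946 × 10^-27 kg·m/s

For a wave packet, the spatial width Δx and momentum spread Δp are related by the uncertainty principle:
ΔxΔp ≥ ℏ/2

The minimum momentum spread is:
Δp_min = ℏ/(2Δx)
Δp_min = (1.055e-34 J·s) / (2 × 1.790e-08 m)
Δp_min = 2.946e-27 kg·m/s

A wave packet cannot have both a well-defined position and well-defined momentum.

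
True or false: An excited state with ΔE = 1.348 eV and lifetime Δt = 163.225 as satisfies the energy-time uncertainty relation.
No, it violates the uncertainty relation.

Calculate the product ΔEΔt:
ΔE = 1.348 eV = 2.160e-19 J
ΔEΔt = (2.160e-19 J) × (1.632e-16 s)
ΔEΔt = 3.525e-35 J·s

Compare to the minimum allowed value ℏ/2:
ℏ/2 = 5.273e-35 J·s

Since ΔEΔt = 3.525e-35 J·s < 5.273e-35 J·s = ℏ/2,
this violates the uncertainty relation.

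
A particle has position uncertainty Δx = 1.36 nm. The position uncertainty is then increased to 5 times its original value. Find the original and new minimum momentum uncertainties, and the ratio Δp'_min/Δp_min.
Original Δp_min = 3.877 × 10^-26 kg·m/s; new Δp'_min = 7.754 × 10^-27 kg·m/s; ratio Δp'_min/Δp_min = 1/5.

From the uncertainty principle ΔxΔp ≥ ℏ/2, the minimum momentum uncertainty is Δp_min = ℏ/(2Δx).

Original (Δx = 1.36 nm = 1.360e-09 m):
Δp_min = (1.055e-34 J·s)/(2 × 1.360e-09 m) = 3.877e-26 kg·m/s

When Δx → 5Δx:
Δp'_min = ℏ/(2 × 5Δx) = (1/5) × ℏ/(2Δx) = (1/5) × Δp_min
Δp'_min = 1/5 × 3.877e-26 kg·m/s = 7.754e-27 kg·m/s

Since Δp_min ∝ 1/Δx, when Δx is increased to 5 times its original value, Δp_min decreases to 1/5 of its original value.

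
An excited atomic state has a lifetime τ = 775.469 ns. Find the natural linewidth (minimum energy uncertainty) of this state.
424.396 peV

Using the energy-time uncertainty principle:
ΔEΔt ≥ ℏ/2

The lifetime τ represents the time uncertainty Δt.
The natural linewidth (minimum energy uncertainty) is:

ΔE = ℏ/(2τ)
ΔE = (1.055e-34 J·s) / (2 × 7.755e-07 s)
ΔE = 6.800e-29 J = 424.396 peV

This natural linewidth limits the precision of spectroscopic measurements.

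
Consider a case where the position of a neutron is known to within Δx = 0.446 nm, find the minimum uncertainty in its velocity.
70.585 m/s

Using the Heisenberg uncertainty principle and Δp = mΔv:
ΔxΔp ≥ ℏ/2
Δx(mΔv) ≥ ℏ/2

The minimum uncertainty in velocity is:
Δv_min = ℏ/(2mΔx)
Δv_min = (1.055e-34 J·s) / (2 × 1.675e-27 kg × 4.460e-10 m)
Δv_min = 7.059e+01 m/s = 70.585 m/s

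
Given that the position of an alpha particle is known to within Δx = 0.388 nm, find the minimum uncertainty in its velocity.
20.452 m/s

Using the Heisenberg uncertainty principle and Δp = mΔv:
ΔxΔp ≥ ℏ/2
Δx(mΔv) ≥ ℏ/2

The minimum uncertainty in velocity is:
Δv_min = ℏ/(2mΔx)
Δv_min = (1.055e-34 J·s) / (2 × 6.645e-27 kg × 3.880e-10 m)
Δv_min = 2.045e+01 m/s = 20.452 m/s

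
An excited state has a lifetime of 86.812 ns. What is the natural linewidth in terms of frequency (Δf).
916.664 kHz

Using the energy-time uncertainty principle and E = hf:
ΔEΔt ≥ ℏ/2
hΔf·Δt ≥ ℏ/2

The minimum frequency uncertainty is:
Δf = ℏ/(2hτ) = 1/(4πτ)
Δf = 1/(4π × 8.681e-08 s)
Δf = 9.167e+05 Hz = 916.664 kHz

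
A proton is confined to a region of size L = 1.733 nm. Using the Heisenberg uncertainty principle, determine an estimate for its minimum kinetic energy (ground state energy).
1.727 μeV

Using the uncertainty principle to estimate ground state energy:

1. The position uncertainty is approximately the confinement size:
   Δx ≈ L = 1.733e-09 m

2. From ΔxΔp ≥ ℏ/2, the minimum momentum uncertainty is:
   Δp ≈ ℏ/(2L) = 3.043e-26 kg·m/s

3. The kinetic energy is approximately:
   KE ≈ (Δp)²/(2m) = (3.043e-26)²/(2 × 1.673e-27 kg)
   KE ≈ 2.767e-25 J = 1.727 μeV

This is an order-of-magnitude estimate of the ground state energy.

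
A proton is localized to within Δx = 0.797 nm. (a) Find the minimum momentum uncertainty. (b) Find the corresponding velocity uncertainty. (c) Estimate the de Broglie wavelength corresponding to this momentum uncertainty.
(a) Δp_min = 6.616 × 10^-26 kg·m/s
(b) Δv_min = 39.554 m/s
(c) λ_dB = 10.015 nm

Step-by-step:

(a) From the uncertainty principle:
Δp_min = ℏ/(2Δx) = (1.055e-34 J·s)/(2 × 7.970e-10 m) = 6.616e-26 kg·m/s

(b) The velocity uncertainty:
Δv = Δp/m = (6.616e-26 kg·m/s)/(1.673e-27 kg) = 3.955e+01 m/s = 39.554 m/s

(c) The de Broglie wavelength for this momentum:
λ = h/p = (6.626e-34 J·s)/(6.616e-26 kg·m/s) = 1.002e-08 m = 10.015 nm

Note: The de Broglie wavelength is comparable to the localization size, as expected from wave-particle duality.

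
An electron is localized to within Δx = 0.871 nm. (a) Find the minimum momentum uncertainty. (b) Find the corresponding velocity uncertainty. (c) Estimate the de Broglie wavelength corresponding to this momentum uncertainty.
(a) Δp_min = 6.054 × 10^-26 kg·m/s
(b) Δv_min = 66.457 km/s
(c) λ_dB = 10.945 nm

Step-by-step:

(a) From the uncertainty principle:
Δp_min = ℏ/(2Δx) = (1.055e-34 J·s)/(2 × 8.710e-10 m) = 6.054e-26 kg·m/s

(b) The velocity uncertainty:
Δv = Δp/m = (6.054e-26 kg·m/s)/(9.109e-31 kg) = 6.646e+04 m/s = 66.457 km/s

(c) The de Broglie wavelength for this momentum:
λ = h/p = (6.626e-34 J·s)/(6.054e-26 kg·m/s) = 1.095e-08 m = 10.945 nm

Note: The de Broglie wavelength is comparable to the localization size, as expected from wave-particle duality.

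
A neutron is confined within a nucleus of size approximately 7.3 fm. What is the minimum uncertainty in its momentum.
7.223 × 10^-21 kg·m/s

Using the Heisenberg uncertainty principle:
ΔxΔp ≥ ℏ/2

With Δx ≈ L = 7.300e-15 m (the confinement size):
Δp_min = ℏ/(2Δx)
Δp_min = (1.055e-34 J·s) / (2 × 7.300e-15 m)
Δp_min = 7.223e-21 kg·m/s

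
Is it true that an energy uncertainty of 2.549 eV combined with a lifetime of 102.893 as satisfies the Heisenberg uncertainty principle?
No, it violates the uncertainty relation.

Calculate the product ΔEΔt:
ΔE = 2.549 eV = 4.084e-19 J
ΔEΔt = (4.084e-19 J) × (1.029e-16 s)
ΔEΔt = 4.202e-35 J·s

Compare to the minimum allowed value ℏ/2:
ℏ/2 = 5.273e-35 J·s

Since ΔEΔt = 4.202e-35 J·s < 5.273e-35 J·s = ℏ/2,
this violates the uncertainty relation.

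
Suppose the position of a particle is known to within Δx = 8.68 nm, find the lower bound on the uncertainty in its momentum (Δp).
6.075 × 10^-27 kg·m/s

Using the Heisenberg uncertainty principle:
ΔxΔp ≥ ℏ/2

The minimum uncertainty in momentum is:
Δp_min = ℏ/(2Δx)
Δp_min = (1.055e-34 J·s) / (2 × 8.680e-09 m)
Δp_min = 6.075e-27 kg·m/s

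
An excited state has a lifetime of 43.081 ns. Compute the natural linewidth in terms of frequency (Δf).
1.847 MHz

Using the energy-time uncertainty principle and E = hf:
ΔEΔt ≥ ℏ/2
hΔf·Δt ≥ ℏ/2

The minimum frequency uncertainty is:
Δf = ℏ/(2hτ) = 1/(4πτ)
Δf = 1/(4π × 4.308e-08 s)
Δf = 1.847e+06 Hz = 1.847 MHz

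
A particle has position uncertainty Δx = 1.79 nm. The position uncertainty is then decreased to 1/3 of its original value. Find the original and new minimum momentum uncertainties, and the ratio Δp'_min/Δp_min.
Original Δp_min = 2.946 × 10^-26 kg·m/s; new Δp'_min = 8.837 × 10^-26 kg·m/s; ratio Δp'_min/Δp_min = 3.

From the uncertainty principle ΔxΔp ≥ ℏ/2, the minimum momentum uncertainty is Δp_min = ℏ/(2Δx).

Original (Δx = 1.79 nm = 1.790e-09 m):
Δp_min = (1.055e-34 J·s)/(2 × 1.790e-09 m) = 2.946e-26 kg·m/s

When Δx → (1/3)Δx:
Δp'_min = ℏ/(2 × (1/3)Δx) = 3 × ℏ/(2Δx) = 3 × Δp_min
Δp'_min = 3 × 2.946e-26 kg·m/s = 8.837e-26 kg·m/s

Since Δp_min ∝ 1/Δx, when Δx is decreased to 1/3 of its original value, Δp_min increases to 3 times its original value.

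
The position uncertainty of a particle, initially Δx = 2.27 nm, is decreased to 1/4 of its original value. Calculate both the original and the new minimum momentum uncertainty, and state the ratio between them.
Original Δp_min = 2.323 × 10^-26 kg·m/s; new Δp'_min = 9.291 × 10^-26 kg·m/s; ratio Δp'_min/Δp_min = 4.

From the uncertainty principle ΔxΔp ≥ ℏ/2, the minimum momentum uncertainty is Δp_min = ℏ/(2Δx).

Original (Δx = 2.27 nm = 2.270e-09 m):
Δp_min = (1.055e-34 J·s)/(2 × 2.270e-09 m) = 2.323e-26 kg·m/s

When Δx → (1/4)Δx:
Δp'_min = ℏ/(2 × (1/4)Δx) = 4 × ℏ/(2Δx) = 4 × Δp_min
Δp'_min = 4 × 2.323e-26 kg·m/s = 9.291e-26 kg·m/s

Since Δp_min ∝ 1/Δx, when Δx is decreased to 1/4 of its original value, Δp_min increases to 4 times its original value.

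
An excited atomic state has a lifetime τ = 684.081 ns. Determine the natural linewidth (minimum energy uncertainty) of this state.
481.092 peV

Using the energy-time uncertainty principle:
ΔEΔt ≥ ℏ/2

The lifetime τ represents the time uncertainty Δt.
The natural linewidth (minimum energy uncertainty) is:

ΔE = ℏ/(2τ)
ΔE = (1.055e-34 J·s) / (2 × 6.841e-07 s)
ΔE = 7.708e-29 J = 481.092 peV

This natural linewidth limits the precision of spectroscopic measurements.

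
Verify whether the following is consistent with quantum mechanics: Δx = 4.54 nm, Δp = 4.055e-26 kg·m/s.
Yes, it satisfies the uncertainty principle.

Calculate the product ΔxΔp:
ΔxΔp = (4.540e-09 m) × (4.055e-26 kg·m/s)
ΔxΔp = 1.841e-34 J·s

Compare to the minimum allowed value ℏ/2:
ℏ/2 = 5.273e-35 J·s

Since ΔxΔp = 1.841e-34 J·s ≥ 5.273e-35 J·s = ℏ/2,
the measurement satisfies the uncertainty principle.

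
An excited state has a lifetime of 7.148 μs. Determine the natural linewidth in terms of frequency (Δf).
11.133 kHz

Using the energy-time uncertainty principle and E = hf:
ΔEΔt ≥ ℏ/2
hΔf·Δt ≥ ℏ/2

The minimum frequency uncertainty is:
Δf = ℏ/(2hτ) = 1/(4πτ)
Δf = 1/(4π × 7.148e-06 s)
Δf = 1.113e+04 Hz = 11.133 kHz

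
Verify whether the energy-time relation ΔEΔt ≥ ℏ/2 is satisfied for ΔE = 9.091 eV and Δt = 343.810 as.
Yes, it satisfies the uncertainty relation.

Calculate the product ΔEΔt:
ΔE = 9.091 eV = 1.457e-18 J
ΔEΔt = (1.457e-18 J) × (3.438e-16 s)
ΔEΔt = 5.008e-34 J·s

Compare to the minimum allowed value ℏ/2:
ℏ/2 = 5.273e-35 J·s

Since ΔEΔt = 5.008e-34 J·s ≥ 5.273e-35 J·s = ℏ/2,
this satisfies the uncertainty relation.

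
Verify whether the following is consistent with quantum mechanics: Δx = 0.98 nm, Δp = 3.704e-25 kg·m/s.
Yes, it satisfies the uncertainty principle.

Calculate the product ΔxΔp:
ΔxΔp = (9.800e-10 m) × (3.704e-25 kg·m/s)
ΔxΔp = 3.630e-34 J·s

Compare to the minimum allowed value ℏ/2:
ℏ/2 = 5.273e-35 J·s

Since ΔxΔp = 3.630e-34 J·s ≥ 5.273e-35 J·s = ℏ/2,
the measurement satisfies the uncertainty principle.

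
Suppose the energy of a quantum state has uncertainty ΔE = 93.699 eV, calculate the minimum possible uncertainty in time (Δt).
3.512 as

Using the energy-time uncertainty principle:
ΔEΔt ≥ ℏ/2

The minimum uncertainty in time is:
Δt_min = ℏ/(2ΔE)
Δt_min = (1.055e-34 J·s) / (2 × 1.501e-17 J)
Δt_min = 3.512e-18 s = 3.512 as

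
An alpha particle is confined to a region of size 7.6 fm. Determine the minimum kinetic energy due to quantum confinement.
22.607 keV

Using the uncertainty principle:

1. Position uncertainty: Δx ≈ 7.600e-15 m
2. Minimum momentum uncertainty: Δp = ℏ/(2Δx) = 6.938e-21 kg·m/s
3. Minimum kinetic energy:
   KE = (Δp)²/(2m) = (6.938e-21)²/(2 × 6.645e-27 kg)
   KE = 3.622e-15 J = 22.607 keV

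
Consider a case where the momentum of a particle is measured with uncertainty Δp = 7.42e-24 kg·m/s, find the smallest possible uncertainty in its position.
7.106 pm

Using the Heisenberg uncertainty principle:
ΔxΔp ≥ ℏ/2

The minimum uncertainty in position is:
Δx_min = ℏ/(2Δp)
Δx_min = (1.055e-34 J·s) / (2 × 7.420e-24 kg·m/s)
Δx_min = 7.106e-12 m = 7.106 pm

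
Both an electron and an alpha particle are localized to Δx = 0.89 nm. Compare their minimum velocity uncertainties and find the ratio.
The electron has the larger minimum velocity uncertainty, by a ratio of 7294.3.

For both particles, Δp_min = ℏ/(2Δx) = 5.925e-26 kg·m/s (same for both).

The velocity uncertainty is Δv = Δp/m:
- electron: Δv = 5.925e-26 / 9.109e-31 = 6.504e+04 m/s = 65.038 km/s
- alpha particle: Δv = 5.925e-26 / 6.645e-27 = 8.916e+00 m/s = 8.916 m/s

Ratio: 6.504e+04 / 8.916e+00 = 7294.3

The lighter particle has larger velocity uncertainty because Δv ∝ 1/m.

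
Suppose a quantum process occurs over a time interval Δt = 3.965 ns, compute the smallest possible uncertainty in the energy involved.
83.003 neV

Using the energy-time uncertainty principle:
ΔEΔt ≥ ℏ/2

The minimum uncertainty in energy is:
ΔE_min = ℏ/(2Δt)
ΔE_min = (1.055e-34 J·s) / (2 × 3.965e-09 s)
ΔE_min = 1.330e-26 J = 83.003 neV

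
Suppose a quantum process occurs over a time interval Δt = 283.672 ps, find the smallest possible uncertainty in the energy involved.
1.160 μeV

Using the energy-time uncertainty principle:
ΔEΔt ≥ ℏ/2

The minimum uncertainty in energy is:
ΔE_min = ℏ/(2Δt)
ΔE_min = (1.055e-34 J·s) / (2 × 2.837e-10 s)
ΔE_min = 1.859e-25 J = 1.160 μeV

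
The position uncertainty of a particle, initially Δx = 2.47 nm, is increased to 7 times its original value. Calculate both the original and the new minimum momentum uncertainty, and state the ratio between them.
Original Δp_min = 2.135 × 10^-26 kg·m/s; new Δp'_min = 3.050 × 10^-27 kg·m/s; ratio Δp'_min/Δp_min = 1/7.

From the uncertainty principle ΔxΔp ≥ ℏ/2, the minimum momentum uncertainty is Δp_min = ℏ/(2Δx).

Original (Δx = 2.47 nm = 2.470e-09 m):
Δp_min = (1.055e-34 J·s)/(2 × 2.470e-09 m) = 2.135e-26 kg·m/s

When Δx → 7Δx:
Δp'_min = ℏ/(2 × 7Δx) = (1/7) × ℏ/(2Δx) = (1/7) × Δp_min
Δp'_min = 1/7 × 2.135e-26 kg·m/s = 3.050e-27 kg·m/s

Since Δp_min ∝ 1/Δx, when Δx is increased to 7 times its original value, Δp_min decreases to 1/7 of its original value.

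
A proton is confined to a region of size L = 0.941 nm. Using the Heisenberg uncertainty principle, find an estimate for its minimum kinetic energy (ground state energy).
5.858 μeV

Using the uncertainty principle to estimate ground state energy:

1. The position uncertainty is approximately the confinement size:
   Δx ≈ L = 9.410e-10 m

2. From ΔxΔp ≥ ℏ/2, the minimum momentum uncertainty is:
   Δp ≈ ℏ/(2L) = 5.603e-26 kg·m/s

3. The kinetic energy is approximately:
   KE ≈ (Δp)²/(2m) = (5.603e-26)²/(2 × 1.673e-27 kg)
   KE ≈ 9.386e-25 J = 5.858 μeV

This is an order-of-magnitude estimate of the ground state energy.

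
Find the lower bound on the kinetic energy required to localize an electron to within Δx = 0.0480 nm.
4.134 eV

Localizing a particle requires giving it sufficient momentum uncertainty:

1. From uncertainty principle: Δp ≥ ℏ/(2Δx)
   Δp_min = (1.055e-34 J·s) / (2 × 4.800e-11 m)
   Δp_min = 1.099e-24 kg·m/s

2. This momentum uncertainty corresponds to kinetic energy:
   KE ≈ (Δp)²/(2m) = (1.099e-24)²/(2 × 9.109e-31 kg)
   KE = 6.624e-19 J = 4.134 eV

Tighter localization requires more energy.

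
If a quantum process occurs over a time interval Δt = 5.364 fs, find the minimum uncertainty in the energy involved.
61.355 meV

Using the energy-time uncertainty principle:
ΔEΔt ≥ ℏ/2

The minimum uncertainty in energy is:
ΔE_min = ℏ/(2Δt)
ΔE_min = (1.055e-34 J·s) / (2 × 5.364e-15 s)
ΔE_min = 9.830e-21 J = 61.355 meV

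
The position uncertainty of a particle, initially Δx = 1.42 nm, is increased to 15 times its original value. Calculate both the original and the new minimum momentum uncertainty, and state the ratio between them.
Original Δp_min = 3.713 × 10^-26 kg·m/s; new Δp'_min = 2.476 × 10^-27 kg·m/s; ratio Δp'_min/Δp_min = 1/15.

From the uncertainty principle ΔxΔp ≥ ℏ/2, the minimum momentum uncertainty is Δp_min = ℏ/(2Δx).

Original (Δx = 1.42 nm = 1.420e-09 m):
Δp_min = (1.055e-34 J·s)/(2 × 1.420e-09 m) = 3.713e-26 kg·m/s

When Δx → 15Δx:
Δp'_min = ℏ/(2 × 15Δx) = (1/15) × ℏ/(2Δx) = (1/15) × Δp_min
Δp'_min = 1/15 × 3.713e-26 kg·m/s = 2.476e-27 kg·m/s

Since Δp_min ∝ 1/Δx, when Δx is increased to 15 times its original value, Δp_min decreases to 1/15 of its original value.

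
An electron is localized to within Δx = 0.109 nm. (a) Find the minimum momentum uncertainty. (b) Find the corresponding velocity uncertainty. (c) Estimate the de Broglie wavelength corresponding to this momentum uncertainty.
(a) Δp_min = 4.837 × 10^-25 kg·m/s
(b) Δv_min = 531.044 km/s
(c) λ_dB = 1.370 nm

Step-by-step:

(a) From the uncertainty principle:
Δp_min = ℏ/(2Δx) = (1.055e-34 J·s)/(2 × 1.090e-10 m) = 4.837e-25 kg·m/s

(b) The velocity uncertainty:
Δv = Δp/m = (4.837e-25 kg·m/s)/(9.109e-31 kg) = 5.310e+05 m/s = 531.044 km/s

(c) The de Broglie wavelength for this momentum:
λ = h/p = (6.626e-34 J·s)/(4.837e-25 kg·m/s) = 1.370e-09 m = 1.370 nm

Note: The de Broglie wavelength is comparable to the localization size, as expected from wave-particle duality.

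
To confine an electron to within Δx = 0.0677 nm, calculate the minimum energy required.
2.078 eV

Localizing a particle requires giving it sufficient momentum uncertainty:

1. From uncertainty principle: Δp ≥ ℏ/(2Δx)
   Δp_min = (1.055e-34 J·s) / (2 × 6.770e-11 m)
   Δp_min = 7.789e-25 kg·m/s

2. This momentum uncertainty corresponds to kinetic energy:
   KE ≈ (Δp)²/(2m) = (7.789e-25)²/(2 × 9.109e-31 kg)
   KE = 3.330e-19 J = 2.078 eV

Tighter localization requires more energy.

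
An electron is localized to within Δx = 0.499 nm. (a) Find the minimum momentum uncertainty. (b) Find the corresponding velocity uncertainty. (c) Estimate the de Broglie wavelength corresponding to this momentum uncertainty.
(a) Δp_min = 1.057 × 10^-25 kg·m/s
(b) Δv_min = 116.000 km/s
(c) λ_dB = 6.271 nm

Step-by-step:

(a) From the uncertainty principle:
Δp_min = ℏ/(2Δx) = (1.055e-34 J·s)/(2 × 4.990e-10 m) = 1.057e-25 kg·m/s

(b) The velocity uncertainty:
Δv = Δp/m = (1.057e-25 kg·m/s)/(9.109e-31 kg) = 1.160e+05 m/s = 116.000 km/s

(c) The de Broglie wavelength for this momentum:
λ = h/p = (6.626e-34 J·s)/(1.057e-25 kg·m/s) = 6.271e-09 m = 6.271 nm

Note: The de Broglie wavelength is comparable to the localization size, as expected from wave-particle duality.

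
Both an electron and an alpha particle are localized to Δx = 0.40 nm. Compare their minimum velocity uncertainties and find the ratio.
The electron has the larger minimum velocity uncertainty, by a ratio of 7294.3.

For both particles, Δp_min = ℏ/(2Δx) = 1.318e-25 kg·m/s (same for both).

The velocity uncertainty is Δv = Δp/m:
- electron: Δv = 1.318e-25 / 9.109e-31 = 1.447e+05 m/s = 144.710 km/s
- alpha particle: Δv = 1.318e-25 / 6.645e-27 = 1.984e+01 m/s = 19.839 m/s

Ratio: 1.447e+05 / 1.984e+01 = 7294.3

The lighter particle has larger velocity uncertainty because Δv ∝ 1/m.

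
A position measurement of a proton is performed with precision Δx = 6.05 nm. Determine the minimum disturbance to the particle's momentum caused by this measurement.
8.715 × 10^-27 kg·m/s

The uncertainty principle implies that measuring position disturbs momentum:
ΔxΔp ≥ ℏ/2

When we measure position with precision Δx, we necessarily introduce a momentum uncertainty:
Δp ≥ ℏ/(2Δx)
Δp_min = (1.055e-34 J·s) / (2 × 6.050e-09 m)
Δp_min = 8.715e-27 kg·m/s

The more precisely we measure position, the greater the momentum disturbance.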